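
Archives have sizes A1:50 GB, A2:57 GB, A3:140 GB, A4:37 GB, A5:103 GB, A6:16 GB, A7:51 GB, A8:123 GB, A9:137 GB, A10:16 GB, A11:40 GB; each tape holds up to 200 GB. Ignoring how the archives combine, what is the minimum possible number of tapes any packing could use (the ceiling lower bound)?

Total size = 50 + 57 + 140 + 37 + 103 + 16 + 51 + 123 + 137 + 16 + 40 = 770 GB.
⌈770 / 200⌉ = 4.

4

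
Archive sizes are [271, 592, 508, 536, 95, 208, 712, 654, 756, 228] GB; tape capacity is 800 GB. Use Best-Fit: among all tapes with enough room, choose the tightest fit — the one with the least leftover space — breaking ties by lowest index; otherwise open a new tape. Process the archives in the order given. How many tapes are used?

7 tapes

271 GB → tape 1 (remaining 529 GB)
592 GB → tape 2 (remaining 208 GB)
508 GB → tape 1 (remaining 21 GB)
536 GB → tape 3 (remaining 264 GB)
95 GB → tape 2 (remaining 113 GB)
208 GB → tape 3 (remaining 56 GB)
712 GB → tape 4 (remaining 88 GB)
654 GB → tape 5 (remaining 146 GB)
756 GB → tape 6 (remaining 44 GB)
228 GB → tape 7 (remaining 572 GB)
Final tapes: [271,508] [592,95] [536,208] [712] [654] [756] [228].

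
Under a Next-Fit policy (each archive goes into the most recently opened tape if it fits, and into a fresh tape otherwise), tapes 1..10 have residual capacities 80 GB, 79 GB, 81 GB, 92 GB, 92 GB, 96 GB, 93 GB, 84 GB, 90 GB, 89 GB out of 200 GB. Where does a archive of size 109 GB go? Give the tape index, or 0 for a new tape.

Next-Fit only looks at tape 10, which has 89 GB free.
109 GB does not fit, so a new tape is opened.

0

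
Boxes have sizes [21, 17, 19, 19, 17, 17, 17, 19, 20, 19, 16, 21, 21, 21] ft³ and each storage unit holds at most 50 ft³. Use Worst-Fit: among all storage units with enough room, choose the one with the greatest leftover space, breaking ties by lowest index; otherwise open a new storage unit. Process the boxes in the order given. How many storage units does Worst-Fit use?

storage unit 1: place 21 ft³, 29 ft³ left
storage unit 1: place 17 ft³, 12 ft³ left
storage unit 2: place 19 ft³, 31 ft³ left
storage unit 2: place 19 ft³, 12 ft³ left
storage unit 3: place 17 ft³, 33 ft³ left
storage unit 3: place 17 ft³, 16 ft³ left
storage unit 4: place 17 ft³, 33 ft³ left
storage unit 4: place 19 ft³, 14 ft³ left
storage unit 5: place 20 ft³, 30 ft³ left
storage unit 5: place 19 ft³, 11 ft³ left
storage unit 3: place 16 ft³, 0 ft³ left
storage unit 6: place 21 ft³, 29 ft³ left
storage unit 6: place 21 ft³, 8 ft³ left
storage unit 7: place 21 ft³, 29 ft³ left

7 storage units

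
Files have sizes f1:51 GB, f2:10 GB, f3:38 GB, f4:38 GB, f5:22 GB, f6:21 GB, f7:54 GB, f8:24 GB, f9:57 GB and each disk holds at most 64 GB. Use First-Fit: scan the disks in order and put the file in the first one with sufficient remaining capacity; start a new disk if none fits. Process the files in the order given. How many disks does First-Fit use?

6

Put f1 (51 GB) in disk 1; 13 GB remain.
Put f2 (10 GB) in disk 1; 3 GB remain.
Put f3 (38 GB) in disk 2; 26 GB remain.
Put f4 (38 GB) in disk 3; 26 GB remain.
Put f5 (22 GB) in disk 2; 4 GB remain.
Put f6 (21 GB) in disk 3; 5 GB remain.
Put f7 (54 GB) in disk 4; 10 GB remain.
Put f8 (24 GB) in disk 5; 40 GB remain.
Put f9 (57 GB) in disk 6; 7 GB remain.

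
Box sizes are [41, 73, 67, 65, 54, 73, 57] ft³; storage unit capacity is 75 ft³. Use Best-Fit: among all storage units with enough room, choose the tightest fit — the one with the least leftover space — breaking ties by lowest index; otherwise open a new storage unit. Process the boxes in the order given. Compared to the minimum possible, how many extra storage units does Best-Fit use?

Best-Fit: [41] [73] [67] [65] [54] [73] [57] → 7 storage units.
7 boxes exceed 37.5 ft³ (half the capacity), and no two of those can share a storage unit, so at least 7 storage units are needed.
So 7 is already optimal.

0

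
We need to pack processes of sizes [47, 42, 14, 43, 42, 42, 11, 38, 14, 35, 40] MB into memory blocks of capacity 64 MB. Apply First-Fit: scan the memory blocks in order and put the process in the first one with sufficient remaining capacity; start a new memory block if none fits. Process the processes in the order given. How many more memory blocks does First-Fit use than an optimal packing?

0

First-Fit: [47,14] [42,11] [43,14] [42] [42] [38] [35] [40] → 8 memory blocks.
8 processes exceed 32 MB (half the capacity), and no two of those can share a memory block, so at least 8 memory blocks are needed.
So 8 is already optimal.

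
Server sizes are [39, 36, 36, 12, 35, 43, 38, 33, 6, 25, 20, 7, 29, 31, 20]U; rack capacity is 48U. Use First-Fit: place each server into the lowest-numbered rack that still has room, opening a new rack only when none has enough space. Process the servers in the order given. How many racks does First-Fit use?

39U → rack 1 (remaining 9U)
36U → rack 2 (remaining 12U)
36U → rack 3 (remaining 12U)
12U → rack 2 (remaining 0U)
35U → rack 4 (remaining 13U)
43U → rack 5 (remaining 5U)
38U → rack 6 (remaining 10U)
33U → rack 7 (remaining 15U)
6U → rack 1 (remaining 3U)
25U → rack 8 (remaining 23U)
20U → rack 8 (remaining 3U)
7U → rack 3 (remaining 5U)
29U → rack 9 (remaining 19U)
31U → rack 10 (remaining 17U)
20U → rack 11 (remaining 28U)
Final racks: [39,6] [36,12] [36,7] [35] [43] [38] [33] [25,20] [29] [31] [20].

11 racks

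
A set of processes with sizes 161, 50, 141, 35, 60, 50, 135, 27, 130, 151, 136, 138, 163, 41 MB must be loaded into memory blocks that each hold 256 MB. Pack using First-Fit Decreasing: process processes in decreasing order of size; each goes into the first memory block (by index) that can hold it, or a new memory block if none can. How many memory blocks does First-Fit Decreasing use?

Sorted descending: 163, 161, 151, 141, 138, 136, 135, 130, 60, 50, 50, 41, 35, 27.
Put 163 MB in memory block 1; 93 MB remain.
Put 161 MB in memory block 2; 95 MB remain.
Put 151 MB in memory block 3; 105 MB remain.
Put 141 MB in memory block 4; 115 MB remain.
Put 138 MB in memory block 5; 118 MB remain.
Put 136 MB in memory block 6; 120 MB remain.
Put 135 MB in memory block 7; 121 MB remain.
Put 130 MB in memory block 8; 126 MB remain.
Put 60 MB in memory block 1; 33 MB remain.
Put 50 MB in memory block 2; 45 MB remain.
Put 50 MB in memory block 3; 55 MB remain.
Put 41 MB in memory block 2; 4 MB remain.
Put 35 MB in memory block 3; 20 MB remain.
Put 27 MB in memory block 1; 6 MB remain.

8 memory blocks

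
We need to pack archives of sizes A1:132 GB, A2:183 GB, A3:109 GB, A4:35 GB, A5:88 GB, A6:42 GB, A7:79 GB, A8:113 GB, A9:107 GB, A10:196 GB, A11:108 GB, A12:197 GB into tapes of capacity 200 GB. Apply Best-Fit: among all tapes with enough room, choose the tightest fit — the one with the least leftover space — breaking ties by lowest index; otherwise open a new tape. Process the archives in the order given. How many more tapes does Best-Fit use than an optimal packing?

1

Best-Fit: [132,35] [183] [109,88] [42,79] [113] [107] [196] [108] [197] → 9 tapes.
8 archives exceed 100 GB (half the capacity), and no two of those can share a tape, so at least 8 tapes are needed.
An optimal packing achieves that bound: [197] [196] [183] [132,42] [113,79] [109,88] [108,35] [107] → 8 tapes.
Excess: 9 − 8 = 1.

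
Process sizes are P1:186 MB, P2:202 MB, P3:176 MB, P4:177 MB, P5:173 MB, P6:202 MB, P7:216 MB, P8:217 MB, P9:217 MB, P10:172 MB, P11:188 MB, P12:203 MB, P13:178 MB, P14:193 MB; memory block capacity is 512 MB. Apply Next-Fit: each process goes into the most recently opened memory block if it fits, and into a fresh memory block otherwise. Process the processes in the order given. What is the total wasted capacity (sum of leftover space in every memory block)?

884

Put P1 (186 MB) in memory block 1; 326 MB remain.
Put P2 (202 MB) in memory block 1; 124 MB remain.
Put P3 (176 MB) in memory block 2; 336 MB remain.
Put P4 (177 MB) in memory block 2; 159 MB remain.
Put P5 (173 MB) in memory block 3; 339 MB remain.
Put P6 (202 MB) in memory block 3; 137 MB remain.
Put P7 (216 MB) in memory block 4; 296 MB remain.
Put P8 (217 MB) in memory block 4; 79 MB remain.
Put P9 (217 MB) in memory block 5; 295 MB remain.
Put P10 (172 MB) in memory block 5; 123 MB remain.
Put P11 (188 MB) in memory block 6; 324 MB remain.
Put P12 (203 MB) in memory block 6; 121 MB remain.
Put P13 (178 MB) in memory block 7; 334 MB remain.
Put P14 (193 MB) in memory block 7; 141 MB remain.
7 memory blocks × 512 MB = 3584 MB; used 2700 MB; unused 884 MB.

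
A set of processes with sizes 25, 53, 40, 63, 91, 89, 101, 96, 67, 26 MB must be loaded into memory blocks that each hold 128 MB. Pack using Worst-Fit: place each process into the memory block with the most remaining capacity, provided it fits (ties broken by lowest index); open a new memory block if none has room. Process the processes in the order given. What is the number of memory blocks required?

7

25 MB → memory block 1 (remaining 103 MB)
53 MB → memory block 1 (remaining 50 MB)
40 MB → memory block 1 (remaining 10 MB)
63 MB → memory block 2 (remaining 65 MB)
91 MB → memory block 3 (remaining 37 MB)
89 MB → memory block 4 (remaining 39 MB)
101 MB → memory block 5 (remaining 27 MB)
96 MB → memory block 6 (remaining 32 MB)
67 MB → memory block 7 (remaining 61 MB)
26 MB → memory block 2 (remaining 39 MB)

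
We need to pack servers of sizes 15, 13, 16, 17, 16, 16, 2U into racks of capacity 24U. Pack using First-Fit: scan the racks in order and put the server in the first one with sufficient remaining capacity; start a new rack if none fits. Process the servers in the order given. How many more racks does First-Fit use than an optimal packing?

First-Fit: [15,2] [13] [16] [17] [16] [16] → 6 racks.
6 servers exceed 12U (half the capacity), and no two of those can share a rack, so at least 6 racks are needed.
So 6 is already optimal.

0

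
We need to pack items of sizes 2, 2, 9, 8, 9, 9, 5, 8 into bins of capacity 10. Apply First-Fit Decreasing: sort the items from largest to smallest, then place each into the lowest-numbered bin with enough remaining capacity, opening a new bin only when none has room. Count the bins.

6 bins

Sorted descending: 9, 9, 9, 8, 8, 5, 2, 2.
bin 1: place 9, 1 left
bin 2: place 9, 1 left
bin 3: place 9, 1 left
bin 4: place 8, 2 left
bin 5: place 8, 2 left
bin 6: place 5, 5 left
bin 4: place 2, 0 left
bin 5: place 2, 0 left
Final bins: [9] [9] [9] [8,2] [8,2] [5].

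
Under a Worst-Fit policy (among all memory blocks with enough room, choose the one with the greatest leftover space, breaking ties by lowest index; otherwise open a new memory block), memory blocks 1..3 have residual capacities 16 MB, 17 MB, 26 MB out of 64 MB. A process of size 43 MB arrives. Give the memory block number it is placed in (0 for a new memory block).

No memory block has ≥ 43 MB free, so a new memory block is opened.

0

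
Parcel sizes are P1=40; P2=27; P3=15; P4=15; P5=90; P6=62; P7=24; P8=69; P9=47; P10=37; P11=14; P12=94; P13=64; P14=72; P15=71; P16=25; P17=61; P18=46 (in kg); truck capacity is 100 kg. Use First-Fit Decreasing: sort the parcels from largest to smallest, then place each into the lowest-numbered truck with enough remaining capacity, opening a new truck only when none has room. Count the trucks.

10 trucks

Sorted descending: 94, 90, 72, 71, 69, 64, 62, 61, 47, 46, 40, 37, 27, 25, 24, 15, 15, 14.
Put 94 kg in truck 1; 6 kg remain.
Put 90 kg in truck 2; 10 kg remain.
Put 72 kg in truck 3; 28 kg remain.
Put 71 kg in truck 4; 29 kg remain.
Put 69 kg in truck 5; 31 kg remain.
Put 64 kg in truck 6; 36 kg remain.
Put 62 kg in truck 7; 38 kg remain.
Put 61 kg in truck 8; 39 kg remain.
Put 47 kg in truck 9; 53 kg remain.
Put 46 kg in truck 9; 7 kg remain.
Put 40 kg in truck 10; 60 kg remain.
Put 37 kg in truck 7; 1 kg remain.
Put 27 kg in truck 3; 1 kg remain.
Put 25 kg in truck 4; 4 kg remain.
Put 24 kg in truck 5; 7 kg remain.
Put 15 kg in truck 6; 21 kg remain.
Put 15 kg in truck 6; 6 kg remain.
Put 14 kg in truck 8; 25 kg remain.
Final trucks: [94] [90] [72,27] [71,25] [69,24] [64,15,15] [62,37] [61,14] [47,46] [40].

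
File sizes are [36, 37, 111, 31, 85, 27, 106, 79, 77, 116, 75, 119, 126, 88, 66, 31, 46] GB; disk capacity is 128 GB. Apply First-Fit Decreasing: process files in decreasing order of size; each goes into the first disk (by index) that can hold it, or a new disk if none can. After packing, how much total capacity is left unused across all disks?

Sorted descending: 126, 119, 116, 111, 106, 88, 85, 79, 77, 75, 66, 46, 37, 36, 31, 31, 27.
Put 126 GB in disk 1; 2 GB remain.
Put 119 GB in disk 2; 9 GB remain.
Put 116 GB in disk 3; 12 GB remain.
Put 111 GB in disk 4; 17 GB remain.
Put 106 GB in disk 5; 22 GB remain.
Put 88 GB in disk 6; 40 GB remain.
Put 85 GB in disk 7; 43 GB remain.
Put 79 GB in disk 8; 49 GB remain.
Put 77 GB in disk 9; 51 GB remain.
Put 75 GB in disk 10; 53 GB remain.
Put 66 GB in disk 11; 62 GB remain.
Put 46 GB in disk 8; 3 GB remain.
Put 37 GB in disk 6; 3 GB remain.
Put 36 GB in disk 7; 7 GB remain.
Put 31 GB in disk 9; 20 GB remain.
Put 31 GB in disk 10; 22 GB remain.
Put 27 GB in disk 11; 35 GB remain.
11 disks × 128 GB = 1408 GB; used 1256 GB; unused 152 GB.

152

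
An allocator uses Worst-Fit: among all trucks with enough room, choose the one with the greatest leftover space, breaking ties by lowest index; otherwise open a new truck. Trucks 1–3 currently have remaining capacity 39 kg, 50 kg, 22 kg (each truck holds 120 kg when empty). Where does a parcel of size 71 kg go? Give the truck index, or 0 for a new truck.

No truck has ≥ 71 kg free, so a new truck is opened.

0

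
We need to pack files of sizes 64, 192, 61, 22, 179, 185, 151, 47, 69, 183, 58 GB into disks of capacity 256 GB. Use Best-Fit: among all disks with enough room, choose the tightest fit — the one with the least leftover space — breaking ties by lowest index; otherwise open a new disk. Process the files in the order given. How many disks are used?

5

Put 64 GB in disk 1; 192 GB remain.
Put 192 GB in disk 1; 0 GB remain.
Put 61 GB in disk 2; 195 GB remain.
Put 22 GB in disk 2; 173 GB remain.
Put 179 GB in disk 3; 77 GB remain.
Put 185 GB in disk 4; 71 GB remain.
Put 151 GB in disk 2; 22 GB remain.
Put 47 GB in disk 4; 24 GB remain.
Put 69 GB in disk 3; 8 GB remain.
Put 183 GB in disk 5; 73 GB remain.
Put 58 GB in disk 5; 15 GB remain.
Final disks: [64,192] [61,22,151] [179,69] [185,47] [183,58].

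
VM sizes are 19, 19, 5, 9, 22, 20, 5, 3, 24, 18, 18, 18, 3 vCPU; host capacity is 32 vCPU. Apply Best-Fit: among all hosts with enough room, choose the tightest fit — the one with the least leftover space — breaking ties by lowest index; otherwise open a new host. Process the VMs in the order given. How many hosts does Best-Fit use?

8

19 vCPU → host 1 (remaining 13 vCPU)
19 vCPU → host 2 (remaining 13 vCPU)
5 vCPU → host 1 (remaining 8 vCPU)
9 vCPU → host 2 (remaining 4 vCPU)
22 vCPU → host 3 (remaining 10 vCPU)
20 vCPU → host 4 (remaining 12 vCPU)
5 vCPU → host 1 (remaining 3 vCPU)
3 vCPU → host 1 (remaining 0 vCPU)
24 vCPU → host 5 (remaining 8 vCPU)
18 vCPU → host 6 (remaining 14 vCPU)
18 vCPU → host 7 (remaining 14 vCPU)
18 vCPU → host 8 (remaining 14 vCPU)
3 vCPU → host 2 (remaining 1 vCPU)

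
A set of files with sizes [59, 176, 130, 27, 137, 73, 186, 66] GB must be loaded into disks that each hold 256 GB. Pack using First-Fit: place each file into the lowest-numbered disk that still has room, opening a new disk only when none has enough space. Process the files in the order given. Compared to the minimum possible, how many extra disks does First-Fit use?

First-Fit: [59,176] [130,27,73] [137,66] [186] → 4 disks.
Total size 854 GB; any packing needs at least ⌈854/256⌉ = 4 disks.
So 4 is already optimal.

0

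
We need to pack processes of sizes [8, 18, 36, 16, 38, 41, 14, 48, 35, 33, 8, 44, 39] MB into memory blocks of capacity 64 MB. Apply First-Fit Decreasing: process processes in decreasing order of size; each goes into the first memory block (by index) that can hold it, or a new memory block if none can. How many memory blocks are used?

8

Sorted descending: 48, 44, 41, 39, 38, 36, 35, 33, 18, 16, 14, 8, 8.
48 MB → memory block 1 (remaining 16 MB)
44 MB → memory block 2 (remaining 20 MB)
41 MB → memory block 3 (remaining 23 MB)
39 MB → memory block 4 (remaining 25 MB)
38 MB → memory block 5 (remaining 26 MB)
36 MB → memory block 6 (remaining 28 MB)
35 MB → memory block 7 (remaining 29 MB)
33 MB → memory block 8 (remaining 31 MB)
18 MB → memory block 2 (remaining 2 MB)
16 MB → memory block 1 (remaining 0 MB)
14 MB → memory block 3 (remaining 9 MB)
8 MB → memory block 3 (remaining 1 MB)
8 MB → memory block 4 (remaining 17 MB)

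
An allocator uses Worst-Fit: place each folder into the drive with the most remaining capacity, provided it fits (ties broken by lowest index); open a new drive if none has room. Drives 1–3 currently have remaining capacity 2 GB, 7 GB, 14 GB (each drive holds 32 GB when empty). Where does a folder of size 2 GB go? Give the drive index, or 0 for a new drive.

3

Drives with room: drive 1 (2 GB), drive 2 (7 GB), drive 3 (14 GB).
Most room is drive 3 with 14 GB free.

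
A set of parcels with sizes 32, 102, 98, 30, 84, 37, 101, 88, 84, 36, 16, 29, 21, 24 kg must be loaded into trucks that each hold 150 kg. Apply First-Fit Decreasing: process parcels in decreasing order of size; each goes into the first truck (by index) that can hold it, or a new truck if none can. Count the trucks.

Sorted descending: 102, 101, 98, 88, 84, 84, 37, 36, 32, 30, 29, 24, 21, 16.
102 kg → truck 1 (remaining 48 kg)
101 kg → truck 2 (remaining 49 kg)
98 kg → truck 3 (remaining 52 kg)
88 kg → truck 4 (remaining 62 kg)
84 kg → truck 5 (remaining 66 kg)
84 kg → truck 6 (remaining 66 kg)
37 kg → truck 1 (remaining 11 kg)
36 kg → truck 2 (remaining 13 kg)
32 kg → truck 3 (remaining 20 kg)
30 kg → truck 4 (remaining 32 kg)
29 kg → truck 4 (remaining 3 kg)
24 kg → truck 5 (remaining 42 kg)
21 kg → truck 5 (remaining 21 kg)
16 kg → truck 3 (remaining 4 kg)

6 trucks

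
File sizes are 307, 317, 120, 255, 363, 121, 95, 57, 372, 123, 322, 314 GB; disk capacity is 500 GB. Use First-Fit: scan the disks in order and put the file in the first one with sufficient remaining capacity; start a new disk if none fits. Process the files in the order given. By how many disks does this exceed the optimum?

First-Fit: [307,120,57] [317,121] [255,95,123] [363] [372] [322] [314] → 7 disks.
7 files exceed 250 GB (half the capacity), and no two of those can share a disk, so at least 7 disks are needed.
So 7 is already optimal.

0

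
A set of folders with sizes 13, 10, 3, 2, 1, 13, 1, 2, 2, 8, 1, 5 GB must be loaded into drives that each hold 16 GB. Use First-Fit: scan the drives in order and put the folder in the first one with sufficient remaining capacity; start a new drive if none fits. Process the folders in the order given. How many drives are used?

4

Put 13 GB in drive 1; 3 GB remain.
Put 10 GB in drive 2; 6 GB remain.
Put 3 GB in drive 1; 0 GB remain.
Put 2 GB in drive 2; 4 GB remain.
Put 1 GB in drive 2; 3 GB remain.
Put 13 GB in drive 3; 3 GB remain.
Put 1 GB in drive 2; 2 GB remain.
Put 2 GB in drive 2; 0 GB remain.
Put 2 GB in drive 3; 1 GB remain.
Put 8 GB in drive 4; 8 GB remain.
Put 1 GB in drive 3; 0 GB remain.
Put 5 GB in drive 4; 3 GB remain.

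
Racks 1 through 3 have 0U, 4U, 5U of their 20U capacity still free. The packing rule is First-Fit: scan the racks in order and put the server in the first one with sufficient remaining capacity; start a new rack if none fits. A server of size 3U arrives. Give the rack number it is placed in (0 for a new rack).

Racks with room: rack 2 (4U), rack 3 (5U).
The first with room is rack 2.

2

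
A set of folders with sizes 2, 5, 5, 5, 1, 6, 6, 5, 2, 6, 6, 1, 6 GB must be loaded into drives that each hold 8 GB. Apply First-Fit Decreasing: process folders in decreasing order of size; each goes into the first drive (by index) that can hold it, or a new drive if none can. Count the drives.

9

Sorted descending: 6, 6, 6, 6, 6, 5, 5, 5, 5, 2, 2, 1, 1.
drive 1: place 6 GB, 2 GB left
drive 2: place 6 GB, 2 GB left
drive 3: place 6 GB, 2 GB left
drive 4: place 6 GB, 2 GB left
drive 5: place 6 GB, 2 GB left
drive 6: place 5 GB, 3 GB left
drive 7: place 5 GB, 3 GB left
drive 8: place 5 GB, 3 GB left
drive 9: place 5 GB, 3 GB left
drive 1: place 2 GB, 0 GB left
drive 2: place 2 GB, 0 GB left
drive 3: place 1 GB, 1 GB left
drive 3: place 1 GB, 0 GB left
Final drives: [6,2] [6,2] [6,1,1] [6] [6] [5] [5] [5] [5].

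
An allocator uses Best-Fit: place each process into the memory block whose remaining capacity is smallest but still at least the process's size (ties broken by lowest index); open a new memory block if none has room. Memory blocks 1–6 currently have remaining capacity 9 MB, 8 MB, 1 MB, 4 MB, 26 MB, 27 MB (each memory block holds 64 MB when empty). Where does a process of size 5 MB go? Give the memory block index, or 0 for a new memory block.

2

Memory blocks with room: memory block 1 (9 MB), memory block 2 (8 MB), memory block 5 (26 MB), memory block 6 (27 MB).
Tightest fit is memory block 2 with 8 MB free.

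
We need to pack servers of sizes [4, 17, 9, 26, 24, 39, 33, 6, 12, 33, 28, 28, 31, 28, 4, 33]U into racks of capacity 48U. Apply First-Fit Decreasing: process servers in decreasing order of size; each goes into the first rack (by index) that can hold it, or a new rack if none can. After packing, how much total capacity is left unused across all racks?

Sorted descending: 39, 33, 33, 33, 31, 28, 28, 28, 26, 24, 17, 12, 9, 6, 4, 4.
rack 1: place 39U, 9U left
rack 2: place 33U, 15U left
rack 3: place 33U, 15U left
rack 4: place 33U, 15U left
rack 5: place 31U, 17U left
rack 6: place 28U, 20U left
rack 7: place 28U, 20U left
rack 8: place 28U, 20U left
rack 9: place 26U, 22U left
rack 10: place 24U, 24U left
rack 5: place 17U, 0U left
rack 2: place 12U, 3U left
rack 1: place 9U, 0U left
rack 3: place 6U, 9U left
rack 3: place 4U, 5U left
rack 3: place 4U, 1U left
10 racks × 48U = 480U; used 355U; unused 125U.

125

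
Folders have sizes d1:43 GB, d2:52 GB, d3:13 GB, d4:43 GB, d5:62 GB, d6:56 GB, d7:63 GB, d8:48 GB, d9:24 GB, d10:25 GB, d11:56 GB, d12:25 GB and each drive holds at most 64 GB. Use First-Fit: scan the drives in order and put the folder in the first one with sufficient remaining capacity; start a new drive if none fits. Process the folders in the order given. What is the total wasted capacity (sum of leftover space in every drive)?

d1 (43 GB) → drive 1 (remaining 21 GB)
d2 (52 GB) → drive 2 (remaining 12 GB)
d3 (13 GB) → drive 1 (remaining 8 GB)
d4 (43 GB) → drive 3 (remaining 21 GB)
d5 (62 GB) → drive 4 (remaining 2 GB)
d6 (56 GB) → drive 5 (remaining 8 GB)
d7 (63 GB) → drive 6 (remaining 1 GB)
d8 (48 GB) → drive 7 (remaining 16 GB)
d9 (24 GB) → drive 8 (remaining 40 GB)
d10 (25 GB) → drive 8 (remaining 15 GB)
d11 (56 GB) → drive 9 (remaining 8 GB)
d12 (25 GB) → drive 10 (remaining 39 GB)
10 drives × 64 GB = 640 GB; used 510 GB; unused 130 GB.

130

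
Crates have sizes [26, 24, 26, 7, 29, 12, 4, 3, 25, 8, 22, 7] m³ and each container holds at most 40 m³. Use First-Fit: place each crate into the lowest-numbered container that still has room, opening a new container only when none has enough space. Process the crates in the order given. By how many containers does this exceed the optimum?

0

First-Fit: [26,7,4,3] [24,12] [26,8] [29,7] [25] [22] → 6 containers.
6 crates exceed 20 m³ (half the capacity), and no two of those can share a container, so at least 6 containers are needed.
So 6 is already optimal.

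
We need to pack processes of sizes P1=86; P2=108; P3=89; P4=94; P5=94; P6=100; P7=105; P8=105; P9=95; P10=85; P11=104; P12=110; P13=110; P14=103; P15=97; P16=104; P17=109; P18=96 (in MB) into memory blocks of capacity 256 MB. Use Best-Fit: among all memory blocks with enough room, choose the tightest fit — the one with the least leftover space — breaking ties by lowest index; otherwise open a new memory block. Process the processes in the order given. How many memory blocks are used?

memory block 1: place P1 (86 MB), 170 MB left
memory block 1: place P2 (108 MB), 62 MB left
memory block 2: place P3 (89 MB), 167 MB left
memory block 2: place P4 (94 MB), 73 MB left
memory block 3: place P5 (94 MB), 162 MB left
memory block 3: place P6 (100 MB), 62 MB left
memory block 4: place P7 (105 MB), 151 MB left
memory block 4: place P8 (105 MB), 46 MB left
memory block 5: place P9 (95 MB), 161 MB left
memory block 5: place P10 (85 MB), 76 MB left
memory block 6: place P11 (104 MB), 152 MB left
memory block 6: place P12 (110 MB), 42 MB left
memory block 7: place P13 (110 MB), 146 MB left
memory block 7: place P14 (103 MB), 43 MB left
memory block 8: place P15 (97 MB), 159 MB left
memory block 8: place P16 (104 MB), 55 MB left
memory block 9: place P17 (109 MB), 147 MB left
memory block 9: place P18 (96 MB), 51 MB left

9 memory blocks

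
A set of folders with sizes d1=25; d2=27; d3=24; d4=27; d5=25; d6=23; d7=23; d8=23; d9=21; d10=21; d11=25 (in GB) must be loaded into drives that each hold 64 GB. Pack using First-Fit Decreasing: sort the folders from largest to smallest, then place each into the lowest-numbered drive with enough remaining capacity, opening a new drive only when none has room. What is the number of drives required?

Sorted descending: 27, 27, 25, 25, 25, 24, 23, 23, 23, 21, 21.
drive 1: place 27 GB, 37 GB left
drive 1: place 27 GB, 10 GB left
drive 2: place 25 GB, 39 GB left
drive 2: place 25 GB, 14 GB left
drive 3: place 25 GB, 39 GB left
drive 3: place 24 GB, 15 GB left
drive 4: place 23 GB, 41 GB left
drive 4: place 23 GB, 18 GB left
drive 5: place 23 GB, 41 GB left
drive 5: place 21 GB, 20 GB left
drive 6: place 21 GB, 43 GB left
Final drives: [27,27] [25,25] [25,24] [23,23] [23,21] [21].

6 drives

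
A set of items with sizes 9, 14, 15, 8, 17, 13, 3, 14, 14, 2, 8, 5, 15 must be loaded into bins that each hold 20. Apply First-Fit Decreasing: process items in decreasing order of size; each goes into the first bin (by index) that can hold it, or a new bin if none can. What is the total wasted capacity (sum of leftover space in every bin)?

43

Sorted descending: 17, 15, 15, 14, 14, 14, 13, 9, 8, 8, 5, 3, 2.
17 → bin 1 (remaining 3)
15 → bin 2 (remaining 5)
15 → bin 3 (remaining 5)
14 → bin 4 (remaining 6)
14 → bin 5 (remaining 6)
14 → bin 6 (remaining 6)
13 → bin 7 (remaining 7)
9 → bin 8 (remaining 11)
8 → bin 8 (remaining 3)
8 → bin 9 (remaining 12)
5 → bin 2 (remaining 0)
3 → bin 1 (remaining 0)
2 → bin 3 (remaining 3)
9 bins × 20 = 180; used 137; unused 43.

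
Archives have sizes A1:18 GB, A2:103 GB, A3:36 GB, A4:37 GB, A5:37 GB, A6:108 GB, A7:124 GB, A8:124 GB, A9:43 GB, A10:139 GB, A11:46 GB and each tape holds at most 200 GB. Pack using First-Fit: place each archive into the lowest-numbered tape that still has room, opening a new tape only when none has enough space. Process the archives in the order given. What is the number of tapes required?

tape 1: place A1 (18 GB), 182 GB left
tape 1: place A2 (103 GB), 79 GB left
tape 1: place A3 (36 GB), 43 GB left
tape 1: place A4 (37 GB), 6 GB left
tape 2: place A5 (37 GB), 163 GB left
tape 2: place A6 (108 GB), 55 GB left
tape 3: place A7 (124 GB), 76 GB left
tape 4: place A8 (124 GB), 76 GB left
tape 2: place A9 (43 GB), 12 GB left
tape 5: place A10 (139 GB), 61 GB left
tape 3: place A11 (46 GB), 30 GB left

5 tapes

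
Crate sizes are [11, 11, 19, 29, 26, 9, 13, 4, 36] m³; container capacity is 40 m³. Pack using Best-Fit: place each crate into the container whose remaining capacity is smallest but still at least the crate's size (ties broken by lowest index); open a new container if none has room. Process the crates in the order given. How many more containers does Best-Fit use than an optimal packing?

Best-Fit: [11,11,4] [19] [29,9] [26,13] [36] → 5 containers.
Total size 158 m³; any packing needs at least ⌈158/40⌉ = 4 containers.
An optimal packing achieves that bound: [36,4] [29,11] [26,13] [19,11,9] → 4 containers.
Excess: 5 − 4 = 1.

1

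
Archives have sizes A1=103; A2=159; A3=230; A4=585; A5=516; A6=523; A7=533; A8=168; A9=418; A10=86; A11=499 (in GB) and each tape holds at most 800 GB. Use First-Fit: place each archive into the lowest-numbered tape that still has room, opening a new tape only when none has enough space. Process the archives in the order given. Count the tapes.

7

A1 (103 GB) → tape 1 (remaining 697 GB)
A2 (159 GB) → tape 1 (remaining 538 GB)
A3 (230 GB) → tape 1 (remaining 308 GB)
A4 (585 GB) → tape 2 (remaining 215 GB)
A5 (516 GB) → tape 3 (remaining 284 GB)
A6 (523 GB) → tape 4 (remaining 277 GB)
A7 (533 GB) → tape 5 (remaining 267 GB)
A8 (168 GB) → tape 1 (remaining 140 GB)
A9 (418 GB) → tape 6 (remaining 382 GB)
A10 (86 GB) → tape 1 (remaining 54 GB)
A11 (499 GB) → tape 7 (remaining 301 GB)
Final tapes: [103,159,230,168,86] [585] [516] [523] [533] [418] [499].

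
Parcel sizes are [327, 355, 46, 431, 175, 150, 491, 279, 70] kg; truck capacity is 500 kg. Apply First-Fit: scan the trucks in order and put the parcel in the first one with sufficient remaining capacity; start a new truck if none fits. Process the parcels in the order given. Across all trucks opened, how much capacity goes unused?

327 kg → truck 1 (remaining 173 kg)
355 kg → truck 2 (remaining 145 kg)
46 kg → truck 1 (remaining 127 kg)
431 kg → truck 3 (remaining 69 kg)
175 kg → truck 4 (remaining 325 kg)
150 kg → truck 4 (remaining 175 kg)
491 kg → truck 5 (remaining 9 kg)
279 kg → truck 6 (remaining 221 kg)
70 kg → truck 1 (remaining 57 kg)
6 trucks × 500 kg = 3000 kg; used 2324 kg; unused 676 kg.

676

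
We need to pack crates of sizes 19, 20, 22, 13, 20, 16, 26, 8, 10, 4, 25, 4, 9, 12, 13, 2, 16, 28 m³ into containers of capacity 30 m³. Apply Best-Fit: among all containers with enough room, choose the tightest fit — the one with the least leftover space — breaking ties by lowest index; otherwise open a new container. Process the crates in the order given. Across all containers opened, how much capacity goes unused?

33

Put 19 m³ in container 1; 11 m³ remain.
Put 20 m³ in container 2; 10 m³ remain.
Put 22 m³ in container 3; 8 m³ remain.
Put 13 m³ in container 4; 17 m³ remain.
Put 20 m³ in container 5; 10 m³ remain.
Put 16 m³ in container 4; 1 m³ remain.
Put 26 m³ in container 6; 4 m³ remain.
Put 8 m³ in container 3; 0 m³ remain.
Put 10 m³ in container 2; 0 m³ remain.
Put 4 m³ in container 6; 0 m³ remain.
Put 25 m³ in container 7; 5 m³ remain.
Put 4 m³ in container 7; 1 m³ remain.
Put 9 m³ in container 5; 1 m³ remain.
Put 12 m³ in container 8; 18 m³ remain.
Put 13 m³ in container 8; 5 m³ remain.
Put 2 m³ in container 8; 3 m³ remain.
Put 16 m³ in container 9; 14 m³ remain.
Put 28 m³ in container 10; 2 m³ remain.
10 containers × 30 m³ = 300 m³; used 267 m³; unused 33 m³.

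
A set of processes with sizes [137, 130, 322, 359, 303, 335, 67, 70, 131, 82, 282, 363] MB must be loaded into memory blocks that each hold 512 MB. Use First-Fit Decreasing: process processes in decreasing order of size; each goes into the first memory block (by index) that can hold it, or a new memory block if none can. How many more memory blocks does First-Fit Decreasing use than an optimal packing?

First-Fit Decreasing: [363,137] [359,131] [335,130] [322,82,70] [303,67] [282] → 6 memory blocks.
Total size 2581 MB; any packing needs at least ⌈2581/512⌉ = 6 memory blocks.
So 6 is already optimal.

0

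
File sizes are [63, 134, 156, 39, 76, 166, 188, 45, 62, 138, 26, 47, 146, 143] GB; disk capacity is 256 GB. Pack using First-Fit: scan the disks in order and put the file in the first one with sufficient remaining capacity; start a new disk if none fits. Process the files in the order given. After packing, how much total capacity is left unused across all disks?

363

Put 63 GB in disk 1; 193 GB remain.
Put 134 GB in disk 1; 59 GB remain.
Put 156 GB in disk 2; 100 GB remain.
Put 39 GB in disk 1; 20 GB remain.
Put 76 GB in disk 2; 24 GB remain.
Put 166 GB in disk 3; 90 GB remain.
Put 188 GB in disk 4; 68 GB remain.
Put 45 GB in disk 3; 45 GB remain.
Put 62 GB in disk 4; 6 GB remain.
Put 138 GB in disk 5; 118 GB remain.
Put 26 GB in disk 3; 19 GB remain.
Put 47 GB in disk 5; 71 GB remain.
Put 146 GB in disk 6; 110 GB remain.
Put 143 GB in disk 7; 113 GB remain.
7 disks × 256 GB = 1792 GB; used 1429 GB; unused 363 GB.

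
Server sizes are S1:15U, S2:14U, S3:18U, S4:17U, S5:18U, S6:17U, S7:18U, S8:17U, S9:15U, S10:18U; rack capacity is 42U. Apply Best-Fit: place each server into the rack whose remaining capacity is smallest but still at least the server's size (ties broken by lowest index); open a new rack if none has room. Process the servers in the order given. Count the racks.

5

rack 1: place S1 (15U), 27U left
rack 1: place S2 (14U), 13U left
rack 2: place S3 (18U), 24U left
rack 2: place S4 (17U), 7U left
rack 3: place S5 (18U), 24U left
rack 3: place S6 (17U), 7U left
rack 4: place S7 (18U), 24U left
rack 4: place S8 (17U), 7U left
rack 5: place S9 (15U), 27U left
rack 5: place S10 (18U), 9U left
Final racks: [15,14] [18,17] [18,17] [18,17] [15,18].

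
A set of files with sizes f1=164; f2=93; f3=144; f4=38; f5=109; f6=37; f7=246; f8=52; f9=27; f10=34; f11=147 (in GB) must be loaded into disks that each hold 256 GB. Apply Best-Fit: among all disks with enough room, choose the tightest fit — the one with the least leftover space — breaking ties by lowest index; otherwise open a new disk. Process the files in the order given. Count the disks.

f1 (164 GB) → disk 1 (remaining 92 GB)
f2 (93 GB) → disk 2 (remaining 163 GB)
f3 (144 GB) → disk 2 (remaining 19 GB)
f4 (38 GB) → disk 1 (remaining 54 GB)
f5 (109 GB) → disk 3 (remaining 147 GB)
f6 (37 GB) → disk 1 (remaining 17 GB)
f7 (246 GB) → disk 4 (remaining 10 GB)
f8 (52 GB) → disk 3 (remaining 95 GB)
f9 (27 GB) → disk 3 (remaining 68 GB)
f10 (34 GB) → disk 3 (remaining 34 GB)
f11 (147 GB) → disk 5 (remaining 109 GB)

5 disks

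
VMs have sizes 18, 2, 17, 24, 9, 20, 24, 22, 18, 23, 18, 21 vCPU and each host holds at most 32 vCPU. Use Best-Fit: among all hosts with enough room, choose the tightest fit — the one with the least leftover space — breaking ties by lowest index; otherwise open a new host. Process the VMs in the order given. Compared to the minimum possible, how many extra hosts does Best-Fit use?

Best-Fit: [18,2,9] [17] [24] [20] [24] [22] [18] [23] [18] [21] → 10 hosts.
10 VMs exceed 16 vCPU (half the capacity), and no two of those can share a host, so at least 10 hosts are needed.
So 10 is already optimal.

0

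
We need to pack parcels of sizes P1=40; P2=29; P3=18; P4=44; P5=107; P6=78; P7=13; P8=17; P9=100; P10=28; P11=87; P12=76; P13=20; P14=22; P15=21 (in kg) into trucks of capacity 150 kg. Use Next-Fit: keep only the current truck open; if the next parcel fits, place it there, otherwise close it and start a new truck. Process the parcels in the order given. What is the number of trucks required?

truck 1: place P1 (40 kg), 110 kg left
truck 1: place P2 (29 kg), 81 kg left
truck 1: place P3 (18 kg), 63 kg left
truck 1: place P4 (44 kg), 19 kg left
truck 2: place P5 (107 kg), 43 kg left
truck 3: place P6 (78 kg), 72 kg left
truck 3: place P7 (13 kg), 59 kg left
truck 3: place P8 (17 kg), 42 kg left
truck 4: place P9 (100 kg), 50 kg left
truck 4: place P10 (28 kg), 22 kg left
truck 5: place P11 (87 kg), 63 kg left
truck 6: place P12 (76 kg), 74 kg left
truck 6: place P13 (20 kg), 54 kg left
truck 6: place P14 (22 kg), 32 kg left
truck 6: place P15 (21 kg), 11 kg left
Final trucks: [40,29,18,44] [107] [78,13,17] [100,28] [87] [76,20,22,21].

6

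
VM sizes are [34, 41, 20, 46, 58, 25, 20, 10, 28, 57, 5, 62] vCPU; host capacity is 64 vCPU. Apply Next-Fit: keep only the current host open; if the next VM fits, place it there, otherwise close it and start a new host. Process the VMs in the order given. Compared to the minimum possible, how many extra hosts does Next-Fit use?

Next-Fit: [34] [41,20] [46] [58] [25,20,10] [28] [57,5] [62] → 8 hosts.
Total size 406 vCPU; any packing needs at least ⌈406/64⌉ = 7 hosts.
An optimal packing achieves that bound: [62] [58,5] [57] [46,10] [41,20] [34,28] [25,20] → 7 hosts.
Excess: 8 − 7 = 1.

1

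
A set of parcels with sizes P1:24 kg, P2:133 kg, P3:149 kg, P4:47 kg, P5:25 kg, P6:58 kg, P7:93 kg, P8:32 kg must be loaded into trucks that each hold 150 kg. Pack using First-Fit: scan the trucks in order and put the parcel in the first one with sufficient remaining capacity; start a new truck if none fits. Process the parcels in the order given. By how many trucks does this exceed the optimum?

1

First-Fit: [24,47,25,32] [133] [149] [58] [93] → 5 trucks.
Total size 561 kg; any packing needs at least ⌈561/150⌉ = 4 trucks.
An optimal packing achieves that bound: [149] [133] [93,47] [58,32,25,24] → 4 trucks.
Excess: 5 − 4 = 1.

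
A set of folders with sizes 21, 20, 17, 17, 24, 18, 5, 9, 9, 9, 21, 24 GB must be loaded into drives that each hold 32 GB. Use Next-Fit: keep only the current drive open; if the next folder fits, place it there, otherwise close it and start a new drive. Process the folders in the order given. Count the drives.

9

drive 1: place 21 GB, 11 GB left
drive 2: place 20 GB, 12 GB left
drive 3: place 17 GB, 15 GB left
drive 4: place 17 GB, 15 GB left
drive 5: place 24 GB, 8 GB left
drive 6: place 18 GB, 14 GB left
drive 6: place 5 GB, 9 GB left
drive 6: place 9 GB, 0 GB left
drive 7: place 9 GB, 23 GB left
drive 7: place 9 GB, 14 GB left
drive 8: place 21 GB, 11 GB left
drive 9: place 24 GB, 8 GB left
Final drives: [21] [20] [17] [17] [24] [18,5,9] [9,9] [21] [24].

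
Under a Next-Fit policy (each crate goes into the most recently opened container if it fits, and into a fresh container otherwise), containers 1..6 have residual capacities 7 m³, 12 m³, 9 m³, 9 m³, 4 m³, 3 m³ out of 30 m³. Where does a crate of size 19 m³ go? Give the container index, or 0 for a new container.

Next-Fit only looks at container 6, which has 3 m³ free.
19 m³ does not fit, so a new container is opened.

0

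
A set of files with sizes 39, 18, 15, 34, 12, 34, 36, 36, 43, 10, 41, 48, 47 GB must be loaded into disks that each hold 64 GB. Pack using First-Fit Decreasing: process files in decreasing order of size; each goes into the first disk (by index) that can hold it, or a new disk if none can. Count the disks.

Sorted descending: 48, 47, 43, 41, 39, 36, 36, 34, 34, 18, 15, 12, 10.
disk 1: place 48 GB, 16 GB left
disk 2: place 47 GB, 17 GB left
disk 3: place 43 GB, 21 GB left
disk 4: place 41 GB, 23 GB left
disk 5: place 39 GB, 25 GB left
disk 6: place 36 GB, 28 GB left
disk 7: place 36 GB, 28 GB left
disk 8: place 34 GB, 30 GB left
disk 9: place 34 GB, 30 GB left
disk 3: place 18 GB, 3 GB left
disk 1: place 15 GB, 1 GB left
disk 2: place 12 GB, 5 GB left
disk 4: place 10 GB, 13 GB left

9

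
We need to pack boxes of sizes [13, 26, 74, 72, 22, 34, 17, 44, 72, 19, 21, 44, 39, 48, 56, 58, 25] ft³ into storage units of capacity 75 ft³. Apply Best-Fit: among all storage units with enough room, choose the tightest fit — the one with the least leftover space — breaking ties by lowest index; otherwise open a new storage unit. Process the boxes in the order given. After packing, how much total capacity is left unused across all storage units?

13 ft³ → storage unit 1 (remaining 62 ft³)
26 ft³ → storage unit 1 (remaining 36 ft³)
74 ft³ → storage unit 2 (remaining 1 ft³)
72 ft³ → storage unit 3 (remaining 3 ft³)
22 ft³ → storage unit 1 (remaining 14 ft³)
34 ft³ → storage unit 4 (remaining 41 ft³)
17 ft³ → storage unit 4 (remaining 24 ft³)
44 ft³ → storage unit 5 (remaining 31 ft³)
72 ft³ → storage unit 6 (remaining 3 ft³)
19 ft³ → storage unit 4 (remaining 5 ft³)
21 ft³ → storage unit 5 (remaining 10 ft³)
44 ft³ → storage unit 7 (remaining 31 ft³)
39 ft³ → storage unit 8 (remaining 36 ft³)
48 ft³ → storage unit 9 (remaining 27 ft³)
56 ft³ → storage unit 10 (remaining 19 ft³)
58 ft³ → storage unit 11 (remaining 17 ft³)
25 ft³ → storage unit 9 (remaining 2 ft³)
11 storage units × 75 ft³ = 825 ft³; used 684 ft³; unused 141 ft³.

141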